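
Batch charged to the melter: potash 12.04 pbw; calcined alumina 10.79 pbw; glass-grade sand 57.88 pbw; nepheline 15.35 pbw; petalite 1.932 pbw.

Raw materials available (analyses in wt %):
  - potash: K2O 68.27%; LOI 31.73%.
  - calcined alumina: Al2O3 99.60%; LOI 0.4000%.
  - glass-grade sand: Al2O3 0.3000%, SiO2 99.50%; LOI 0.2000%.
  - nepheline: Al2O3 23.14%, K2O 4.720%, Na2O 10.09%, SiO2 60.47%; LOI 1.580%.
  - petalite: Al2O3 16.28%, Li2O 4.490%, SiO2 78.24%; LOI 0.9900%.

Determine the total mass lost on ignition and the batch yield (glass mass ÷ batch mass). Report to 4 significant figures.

The working math keeps full precision from start to finish; in-progress results are shown rounded to 4 significant figures between the steps — each reported result is rounded exactly once — the derived quantities, which include five oxide percentages, glass mass, totals, the yield, ignition loss, are carried at exact precision, as they appear in the question or the answer, from the batch weights at 93.75 pbw of glass.
Material-by-material LOI:
  potash: 12.04 × 0.3173 = 3.820 pbw
  calcined alumina: 10.79 × 0.004000 = 0.04316 pbw
  glass-grade sand: 57.88 × 0.002000 = 0.1158 pbw
  nepheline: 15.35 × 0.01580 = 0.2425 pbw
  petalite: 1.932 × 0.009900 = 0.01913 pbw
Total LOI = 4.241 pbw
Glass = batch − LOI = 97.99 − 4.241 = 93.75 pbw

LOI loss = 4.241 pbw; glass = 93.75 pbw; yield = 95.67%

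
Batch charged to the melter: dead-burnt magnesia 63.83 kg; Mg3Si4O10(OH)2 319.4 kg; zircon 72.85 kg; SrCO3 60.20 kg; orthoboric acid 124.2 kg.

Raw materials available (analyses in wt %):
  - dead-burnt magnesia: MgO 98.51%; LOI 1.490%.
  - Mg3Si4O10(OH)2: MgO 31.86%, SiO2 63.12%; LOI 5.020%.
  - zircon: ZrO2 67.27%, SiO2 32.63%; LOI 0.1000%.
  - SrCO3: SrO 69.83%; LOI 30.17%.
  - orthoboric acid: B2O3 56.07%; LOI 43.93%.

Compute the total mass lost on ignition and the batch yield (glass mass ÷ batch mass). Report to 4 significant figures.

LOI loss = 89.78 kg; glass = 550.7 kg; yield = 85.98%

Each numeric step holds exact precision all the way through; in-progress results are printed rounded to 4 significant digits in the working. Each reported result includes exactly one rounding; all derived quantities (the yield, LOI, net glass mass, totals, the five compositions) are re-derived at full float precision using the weight values at 550.7 kg of glass, as they appear in the question or the answer.
Ignition loss by material:
  dead-burnt magnesia: 63.83 × 0.01490 = 0.9511 kg
  Mg3Si4O10(OH)2: 319.4 × 0.05020 = 16.03 kg
  zircon: 72.85 × 0.001000 = 0.07285 kg
  SrCO3: 60.20 × 0.3017 = 18.16 kg
  orthoboric acid: 124.2 × 0.4393 = 54.56 kg
Total LOI = 89.78 kg
Glass = batch − LOI = 640.5 − 89.78 = 550.7 kg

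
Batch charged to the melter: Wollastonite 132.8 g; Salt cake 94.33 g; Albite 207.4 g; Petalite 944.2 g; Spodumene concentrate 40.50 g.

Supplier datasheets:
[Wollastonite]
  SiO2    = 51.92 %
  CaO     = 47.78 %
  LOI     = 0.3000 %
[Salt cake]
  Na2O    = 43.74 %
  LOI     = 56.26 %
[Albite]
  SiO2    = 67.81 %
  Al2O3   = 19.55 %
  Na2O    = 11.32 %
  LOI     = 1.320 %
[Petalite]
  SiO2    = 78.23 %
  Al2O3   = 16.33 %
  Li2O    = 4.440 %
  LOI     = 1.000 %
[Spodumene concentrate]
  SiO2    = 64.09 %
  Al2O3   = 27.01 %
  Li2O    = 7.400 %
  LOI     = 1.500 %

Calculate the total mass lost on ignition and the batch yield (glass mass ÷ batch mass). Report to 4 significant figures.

LOI loss = 66.26 g; glass = 1353 g; yield = 95.33%

Rounding to 4 significant digits governs each working value as printed — full precision is held end to end; a single rounding finalizes every reported figure; the derived quantities (ignition loss, the five compositions, yield, the totals, net glass mass) are rebuilt in exact precision starting from the weights per 1353 g of glass, as they appear in question or answer.
Material-by-material LOI:
  Wollastonite: 132.8 × 0.003000 = 0.3984 g
  Salt cake: 94.33 × 0.5626 = 53.07 g
  Albite: 207.4 × 0.01320 = 2.738 g
  Petalite: 944.2 × 0.01000 = 9.442 g
  Spodumene concentrate: 40.50 × 0.01500 = 0.6075 g
Total LOI = 66.26 g
Glass = batch − LOI = 1419 − 66.26 = 1353 g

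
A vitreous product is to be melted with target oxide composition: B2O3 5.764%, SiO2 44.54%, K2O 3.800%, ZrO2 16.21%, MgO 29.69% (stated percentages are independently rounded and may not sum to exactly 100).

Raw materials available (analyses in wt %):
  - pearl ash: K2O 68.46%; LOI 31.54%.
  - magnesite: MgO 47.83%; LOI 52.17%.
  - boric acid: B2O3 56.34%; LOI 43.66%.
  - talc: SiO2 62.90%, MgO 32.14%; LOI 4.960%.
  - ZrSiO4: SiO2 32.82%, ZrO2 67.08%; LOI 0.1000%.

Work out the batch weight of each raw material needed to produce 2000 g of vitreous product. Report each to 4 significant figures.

Batch per 2000 g vitreous product:
  pearl ash: 111.0 g
  magnesite: 459.3 g
  boric acid: 204.6 g
  talc: 1164 g
  ZrSiO4: 483.3 g
Total batch = 2422 g; LOI loss = 422.2 g; yield = 82.57%

The whole derivation keeps exact precision at all times. Intermediates are shown, rounded to four significant digits, in the printout — each reported value receives exactly one rounding; all derived quantities (totals, yield, ignition loss, glass mass, the five compositions) are re-derived at exact precision from the weighed amounts per 2000 g of glass, exactly as shown in either problem or answer.
Oxide mass targets, per 2000 g vitreous product:
  B2O3: 5.764% × 2000 = 115.3 g
  SiO2: 44.54% × 2000 = 890.8 g
  K2O: 3.800% × 2000 = 76.00 g
  ZrO2: 16.21% × 2000 = 324.2 g
  MgO: 29.69% × 2000 = 593.8 g
Balance tally, oxide-wise, using the reported weights, per the basis as stated (every target is met by its sum net of answer rounding effects):
  B2O3: 204.6·0.5634 = 115.3 g (target 115.3 g)
  SiO2: 1164·0.6290 + 483.3·0.3282 = 890.8 g (target 890.8 g)
  K2O: 111.0·0.6846 = 75.99 g (target 76.00 g)
  ZrO2: 483.3·0.6708 = 324.2 g (target 324.2 g)
  MgO: 459.3·0.4783 + 1164·0.3214 = 593.8 g (target 593.8 g)
The glass-mass cross-check: total charge less LOI = 2000 g (the Σ of target masses is 2000 g; with the basis standing at 2000 g — gaps are rounding artifacts).
Batch grand total — Σ batch = 2422 g; ignition loss, Σ(batch × LOI) = 422.2 g; as yield: glass ÷ batch → 82.57%.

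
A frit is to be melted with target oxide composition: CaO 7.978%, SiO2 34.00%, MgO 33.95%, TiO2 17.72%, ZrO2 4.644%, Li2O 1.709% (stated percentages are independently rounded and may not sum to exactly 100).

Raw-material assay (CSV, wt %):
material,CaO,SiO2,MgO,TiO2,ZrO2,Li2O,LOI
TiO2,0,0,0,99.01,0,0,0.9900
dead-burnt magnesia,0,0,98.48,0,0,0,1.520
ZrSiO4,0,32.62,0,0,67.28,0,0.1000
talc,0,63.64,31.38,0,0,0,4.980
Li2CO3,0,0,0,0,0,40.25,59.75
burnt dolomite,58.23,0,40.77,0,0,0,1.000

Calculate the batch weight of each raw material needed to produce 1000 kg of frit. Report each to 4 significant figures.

Batch per 1000 kg frit:
  TiO2: 179.0 kg
  dead-burnt magnesia: 129.1 kg
  ZrSiO4: 69.02 kg
  talc: 498.9 kg
  Li2CO3: 42.46 kg
  burnt dolomite: 137.0 kg
Total batch = 1055 kg; LOI loss = 55.39 kg; yield = 94.75%

In-progress results are printed (rounded to 4 significant figures) between the steps. The working math keeps exact precision from first step to last. Exactly one rounding is applied to each reported result; derived quantities are recomputed in full float precision (net glass mass, totals, the six compositions, LOI, yield) from the weighed amounts at 1000 kg of glass exactly as shown in either problem or answer.
Target oxide masses per 1000 kg frit:
  CaO: 7.978% × 1000 = 79.78 kg
  SiO2: 34.00% × 1000 = 340.0 kg
  MgO: 33.95% × 1000 = 339.5 kg
  TiO2: 17.72% × 1000 = 177.2 kg
  ZrO2: 4.644% × 1000 = 46.44 kg
  Li2O: 1.709% × 1000 = 17.09 kg
Verifying the oxide balance with the batch weights as given, under the basis named above (each sum matches its target mass inside rounding margins):
  CaO: 137.0·0.5823 = 79.78 kg (target 79.78 kg)
  SiO2: 69.02·0.3262 + 498.9·0.6364 = 340.0 kg (target 340.0 kg)
  MgO: 129.1·0.9848 + 498.9·0.3138 + 137.0·0.4077 = 339.5 kg (target 339.5 kg)
  TiO2: 179.0·0.9901 = 177.2 kg (target 177.2 kg)
  ZrO2: 69.02·0.6728 = 46.44 kg (target 46.44 kg)
  Li2O: 42.46·0.4025 = 17.09 kg (target 17.09 kg)
Glass-mass sanity pass: the batch minus its LOI: 1000 kg (summing oxide targets gives 1000 kg; versus the stated basis of 1000 kg — gaps are rounding artifacts).
Whole-batch sum: Σ batch = 1055 kg; the LOI term Σ batch·LOI equals 55.39 kg; yield = glass ÷ total batch = 94.75%.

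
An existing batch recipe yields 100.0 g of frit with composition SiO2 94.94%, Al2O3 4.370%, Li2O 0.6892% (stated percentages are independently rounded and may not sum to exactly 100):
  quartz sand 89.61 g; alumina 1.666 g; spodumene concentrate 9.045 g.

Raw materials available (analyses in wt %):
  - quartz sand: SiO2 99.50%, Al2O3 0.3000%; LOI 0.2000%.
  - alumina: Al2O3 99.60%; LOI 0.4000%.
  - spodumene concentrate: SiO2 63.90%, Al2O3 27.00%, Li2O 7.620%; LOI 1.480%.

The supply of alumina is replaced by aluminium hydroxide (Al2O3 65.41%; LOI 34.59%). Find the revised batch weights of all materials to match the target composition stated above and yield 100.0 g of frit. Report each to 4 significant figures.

The working math runs at full float precision throughout. The intermediate values are displayed with 4-significant-digit rounding alongside each step; each reported value takes a single rounding; derived quantities (LOI, the totals, the yield, glass mass, the three compositions) are carried in full precision from the batch weights on 100.0 g of glass as given in the problem or the answer.
The oxide mass targets at 100.0 g frit:
  SiO2: 94.94% × 100.0 = 94.94 g
  Al2O3: 4.370% × 100.0 = 4.370 g
  Li2O: 0.6892% × 100.0 = 0.6892 g
Per-oxide balance check using the reported weights, relative to the basis at hand (summed amounts equal target values given rounding of the digits):
  SiO2: 89.61·0.9950 + 9.045·0.6390 = 94.94 g (target 94.94 g)
  Al2O3: 89.61·0.003000 + 2.537·0.6541 + 9.045·0.2700 = 4.370 g (target 4.370 g)
  Li2O: 9.045·0.07620 = 0.6892 g (target 0.6892 g)
Glass-mass closure: batch Σ − ignition loss = 100.0 g (the targets, summed, come to 100.0 g; stated basis 100.0 g — differing by rounding only).
Total batch = Σ batch = 101.2 g; the LOI term Σ batch·LOI equals 1.191 g; yield = glass ÷ total batch = 98.82%.

Revised batch per 100.0 g frit:
  quartz sand: 89.61 g
  aluminium hydroxide: 2.537 g
  spodumene concentrate: 9.045 g
Total batch = 101.2 g; LOI loss = 1.191 g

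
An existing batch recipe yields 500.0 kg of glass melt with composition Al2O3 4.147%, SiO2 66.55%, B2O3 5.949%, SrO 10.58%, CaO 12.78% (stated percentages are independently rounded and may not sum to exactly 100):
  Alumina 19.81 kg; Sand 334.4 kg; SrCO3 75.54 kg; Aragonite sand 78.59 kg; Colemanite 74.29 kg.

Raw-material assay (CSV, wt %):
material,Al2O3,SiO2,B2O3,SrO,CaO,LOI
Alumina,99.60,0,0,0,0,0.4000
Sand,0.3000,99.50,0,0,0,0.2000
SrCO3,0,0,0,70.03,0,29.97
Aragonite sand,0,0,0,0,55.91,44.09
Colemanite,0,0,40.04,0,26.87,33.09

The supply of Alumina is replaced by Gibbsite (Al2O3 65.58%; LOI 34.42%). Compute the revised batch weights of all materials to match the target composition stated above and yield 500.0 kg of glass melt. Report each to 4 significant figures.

Mid-chain values appear, rounded to 4 significant figures, in the printout; the working math carries exact precision from first step to last. Each reported result carries a single rounding; derived quantities are recomputed using the weight values at 500.0 kg of glass at full float precision (the totals, the yield, net glass mass, LOI, five oxide percentages) as quoted within the problem or the answer.
Target oxide masses per 500.0 kg glass melt:
  Al2O3: 4.147% × 500.0 = 20.74 kg
  SiO2: 66.55% × 500.0 = 332.8 kg
  B2O3: 5.949% × 500.0 = 29.74 kg
  SrO: 10.58% × 500.0 = 52.90 kg
  CaO: 12.78% × 500.0 = 63.90 kg
Checking each oxide sum given the weights on record, relative to the basis at hand (sum by sum, the targets are met net of answer rounding effects):
  Al2O3: 30.09·0.6558 + 334.4·0.003000 = 20.74 kg (target 20.74 kg)
  SiO2: 334.4·0.9950 = 332.7 kg (target 332.8 kg)
  B2O3: 74.29·0.4004 = 29.75 kg (target 29.74 kg)
  SrO: 75.54·0.7003 = 52.90 kg (target 52.90 kg)
  CaO: 78.59·0.5591 + 74.29·0.2687 = 63.90 kg (target 63.90 kg)
Glass-mass sanity pass: Σ batch − LOI loss = 500.0 kg (the targets, summed, come to 500.0 kg; basis as stated: 500.0 kg — differing by rounding only).
Total batch = Σ batch = 592.9 kg; LOI removed, Σ of batch·LOI: 92.90 kg; glass ÷ batch gives a yield of 84.33%.

Revised batch per 500.0 kg glass melt:
  Gibbsite: 30.09 kg
  Sand: 334.4 kg
  SrCO3: 75.54 kg
  Aragonite sand: 78.59 kg
  Colemanite: 74.29 kg
Total batch = 592.9 kg; LOI loss = 92.90 kg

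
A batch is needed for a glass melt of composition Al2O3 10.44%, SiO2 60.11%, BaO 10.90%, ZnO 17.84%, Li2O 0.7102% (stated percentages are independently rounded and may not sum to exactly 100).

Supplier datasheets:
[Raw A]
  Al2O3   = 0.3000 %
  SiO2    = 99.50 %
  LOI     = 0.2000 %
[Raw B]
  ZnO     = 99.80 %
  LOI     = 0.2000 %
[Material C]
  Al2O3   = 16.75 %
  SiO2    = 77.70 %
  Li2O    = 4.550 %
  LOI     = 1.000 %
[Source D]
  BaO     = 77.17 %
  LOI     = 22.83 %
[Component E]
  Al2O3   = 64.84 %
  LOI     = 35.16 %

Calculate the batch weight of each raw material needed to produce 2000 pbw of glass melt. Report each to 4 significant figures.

Full float precision is held through the solve — in-progress results are shown, with 4-significant-figure rounding, alongside each step. Every reported value is rounded exactly once. The derived quantities are carried starting from the weights for 2000 pbw of glass at exact precision (glass mass, the five compositions, ignition loss, the totals, yield) precisely as stated by either problem or answer.
Oxide-by-oxide targets in 2000 pbw glass melt:
  Al2O3: 10.44% × 2000 = 208.8 pbw
  SiO2: 60.11% × 2000 = 1202 pbw
  BaO: 10.90% × 2000 = 218.0 pbw
  ZnO: 17.84% × 2000 = 356.8 pbw
  Li2O: 0.7102% × 2000 = 14.20 pbw
A balance pass over the oxides, on the weights just shown, for the quoted basis mass (oxide sums agree with the targets exact up to rounding of places):
  Al2O3: 964.5·0.003000 + 312.2·0.1675 + 236.9·0.6484 = 208.8 pbw (target 208.8 pbw)
  SiO2: 964.5·0.9950 + 312.2·0.7770 = 1202 pbw (target 1202 pbw)
  BaO: 282.5·0.7717 = 218.0 pbw (target 218.0 pbw)
  ZnO: 357.5·0.9980 = 356.8 pbw (target 356.8 pbw)
  Li2O: 312.2·0.04550 = 14.21 pbw (target 14.20 pbw)
Glass-mass bookkeeping: net batch after ignition = 2000 pbw (the Σ of target masses is 2000 pbw; against the stated basis, 2000 pbw — deltas are rounding alone).
Batch grand total — Σ batch = 2154 pbw; loss to ignition Σ batch·LOI = 153.6 pbw; as yield: glass ÷ batch → 92.87%.

Batch per 2000 pbw glass melt:
  Raw A: 964.5 pbw
  Raw B: 357.5 pbw
  Material C: 312.2 pbw
  Source D: 282.5 pbw
  Component E: 236.9 pbw
Total batch = 2154 pbw; LOI loss = 153.6 pbw; yield = 92.87%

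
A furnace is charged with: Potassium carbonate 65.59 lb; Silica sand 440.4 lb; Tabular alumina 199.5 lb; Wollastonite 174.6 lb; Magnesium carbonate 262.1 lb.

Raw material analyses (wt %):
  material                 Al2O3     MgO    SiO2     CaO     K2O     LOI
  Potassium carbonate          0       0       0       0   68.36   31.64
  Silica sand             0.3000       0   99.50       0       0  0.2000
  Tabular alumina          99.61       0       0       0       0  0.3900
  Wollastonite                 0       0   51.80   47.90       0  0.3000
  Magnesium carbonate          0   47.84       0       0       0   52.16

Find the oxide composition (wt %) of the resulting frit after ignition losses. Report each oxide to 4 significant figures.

Glass mass = 982.5 lb (batch 1142 − LOI 159.6).
Composition: Al2O3 20.36%, MgO 12.76%, SiO2 53.80%, CaO 8.512%, K2O 4.563%

Working values are displayed rounded off to 4 significant digits when written out. Each numeric step keeps full precision from start to finish; every reported figure is rounded only once; the derived quantities (glass mass, LOI, totals, yield, the five compositions) are carried from the batch weights per 982.5 lb of glass at exact precision, as given in the question or the answer.
Oxide-by-oxide delivered mass:
  Al2O3: 440.4·0.003000 + 199.5·0.9961 = 200.0 lb
  MgO: 262.1·0.4784 = 125.4 lb
  SiO2: 440.4·0.9950 + 174.6·0.5180 = 528.6 lb
  CaO: 174.6·0.4790 = 83.63 lb
  K2O: 65.59·0.6836 = 44.84 lb
LOI: 65.59·0.3164 + 440.4·0.002000 + 199.5·0.003900 + 174.6·0.003000 + 262.1·0.5216 = 159.6 lb
Resulting glass, batch − LOI: 1142 − 159.6 = 982.5 lb (matching Σ of the oxides)
each oxide over glass, ×100, is wt %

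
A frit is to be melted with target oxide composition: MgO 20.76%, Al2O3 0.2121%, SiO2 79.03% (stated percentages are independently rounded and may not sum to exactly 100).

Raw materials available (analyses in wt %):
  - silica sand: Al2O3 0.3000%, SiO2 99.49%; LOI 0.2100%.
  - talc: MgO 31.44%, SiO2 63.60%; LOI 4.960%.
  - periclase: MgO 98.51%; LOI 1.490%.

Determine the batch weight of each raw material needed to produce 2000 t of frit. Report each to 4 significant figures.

Batch per 2000 t frit:
  silica sand: 1414 t
  talc: 273.3 t
  periclase: 334.3 t
Total batch = 2022 t; LOI loss = 21.51 t; yield = 98.94%

Rounding to four significant digits extends to every mid-chain value as shown. Every computation keeps full float precision from first step to last. Every reported figure carries a single rounding; the derived quantities are recomputed from the batch weights on 2000 t of glass at full precision (yield, net glass mass, totals, ignition loss, the three compositions) as they appear in question or answer.
Oxide mass targets, per 2000 t frit:
  MgO: 20.76% × 2000 = 415.2 t
  Al2O3: 0.2121% × 2000 = 4.242 t
  SiO2: 79.03% × 2000 = 1581 t
Checking each oxide sum working from each reported weight, per the basis as stated (target by target, the sums agree once rounding is allowed for):
  MgO: 273.3·0.3144 + 334.3·0.9851 = 415.2 t (target 415.2 t)
  Al2O3: 1414·0.003000 = 4.242 t (target 4.242 t)
  SiO2: 1414·0.9949 + 273.3·0.6360 = 1581 t (target 1581 t)
Consistency of the glass mass: Σ batch − LOI loss = 2000 t (the targets, summed, come to 2000 t; stated basis 2000 t — rounding explains the deltas).
Summing the batch: Σ batch = 2022 t; loss to ignition Σ batch·LOI = 21.51 t; glass ÷ batch gives a yield of 98.94%.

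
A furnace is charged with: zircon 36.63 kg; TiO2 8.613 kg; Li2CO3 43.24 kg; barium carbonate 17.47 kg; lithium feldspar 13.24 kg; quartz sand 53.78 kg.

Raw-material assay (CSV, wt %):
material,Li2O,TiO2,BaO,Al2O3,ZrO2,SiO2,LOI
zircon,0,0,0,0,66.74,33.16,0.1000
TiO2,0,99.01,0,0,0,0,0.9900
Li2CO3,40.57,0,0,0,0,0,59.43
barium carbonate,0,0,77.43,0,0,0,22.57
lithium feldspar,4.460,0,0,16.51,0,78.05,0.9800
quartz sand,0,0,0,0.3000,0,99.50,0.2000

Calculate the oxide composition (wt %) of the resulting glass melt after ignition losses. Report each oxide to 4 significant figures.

Mid-chain values are printed rounded to four significant digits between the steps; all internal work keeps full float precision through the solve; each reported value undergoes a single rounding; the derived quantities are recomputed in exact precision (six oxide percentages, ignition loss, glass mass, yield, totals) using the weight values per 143.0 kg of glass precisely as stated by problem or answer.
Delivered oxide masses:
  Li2O: 43.24·0.4057 + 13.24·0.04460 = 18.13 kg
  TiO2: 8.613·0.9901 = 8.528 kg
  BaO: 17.47·0.7743 = 13.53 kg
  Al2O3: 13.24·0.1651 + 53.78·0.003000 = 2.347 kg
  ZrO2: 36.63·0.6674 = 24.45 kg
  SiO2: 36.63·0.3316 + 13.24·0.7805 + 53.78·0.9950 = 75.99 kg
LOI: 36.63·0.001000 + 8.613·0.009900 + 43.24·0.5943 + 17.47·0.2257 + 13.24·0.009800 + 53.78·0.002000 = 30.00 kg
Net of LOI, the glass mass = 173.0 − 30.00 = 143.0 kg (matching Σ of the oxides)
each oxide over glass, ×100, is wt %

Glass mass = 143.0 kg (batch 173.0 − LOI 30.00).
Composition: Li2O 12.68%, TiO2 5.965%, BaO 9.461%, Al2O3 1.642%, ZrO2 17.10%, SiO2 53.15%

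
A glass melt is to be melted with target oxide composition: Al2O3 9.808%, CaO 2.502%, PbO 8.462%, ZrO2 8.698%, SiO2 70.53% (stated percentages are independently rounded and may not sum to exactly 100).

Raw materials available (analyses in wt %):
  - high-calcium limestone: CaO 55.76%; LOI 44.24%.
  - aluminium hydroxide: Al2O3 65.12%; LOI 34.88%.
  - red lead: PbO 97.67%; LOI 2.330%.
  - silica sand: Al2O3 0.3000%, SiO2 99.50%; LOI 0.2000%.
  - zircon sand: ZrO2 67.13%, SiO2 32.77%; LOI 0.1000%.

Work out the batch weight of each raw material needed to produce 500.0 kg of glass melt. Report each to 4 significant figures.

Batch per 500.0 kg glass melt:
  high-calcium limestone: 22.44 kg
  aluminium hydroxide: 73.77 kg
  red lead: 43.32 kg
  silica sand: 333.1 kg
  zircon sand: 64.78 kg
Total batch = 537.4 kg; LOI loss = 37.40 kg; yield = 93.04%

Every computation maintains full precision at all times — the intermediate values are printed (rounded to four significant digits) on the page. Each reported figure carries a single rounding — all derived quantities (glass mass, the five compositions, yield, the totals, ignition loss) are carried at exact precision from the weighed amounts per 500.0 kg of glass, as quoted within the problem or the answer.
The oxide mass targets at 500.0 kg glass melt:
  Al2O3: 9.808% × 500.0 = 49.04 kg
  CaO: 2.502% × 500.0 = 12.51 kg
  PbO: 8.462% × 500.0 = 42.31 kg
  ZrO2: 8.698% × 500.0 = 43.49 kg
  SiO2: 70.53% × 500.0 = 352.6 kg
Oxide-by-oxide audit using the reported weights, under the basis named above (sum by sum, the targets are met once rounding is allowed for):
  Al2O3: 73.77·0.6512 + 333.1·0.003000 = 49.04 kg (target 49.04 kg)
  CaO: 22.44·0.5576 = 12.51 kg (target 12.51 kg)
  PbO: 43.32·0.9767 = 42.31 kg (target 42.31 kg)
  ZrO2: 64.78·0.6713 = 43.49 kg (target 43.49 kg)
  SiO2: 333.1·0.9950 + 64.78·0.3277 = 352.7 kg (target 352.6 kg)
Mass balance on the glass: batch total minus LOI = 500.0 kg (targets for the oxides total 500.0 kg; the stated basis being 500.0 kg — rounding explains the deltas).
Total batch = Σ batch = 537.4 kg; ignition loss, Σ(batch × LOI) = 37.40 kg; yield = glass ÷ total batch = 93.04%.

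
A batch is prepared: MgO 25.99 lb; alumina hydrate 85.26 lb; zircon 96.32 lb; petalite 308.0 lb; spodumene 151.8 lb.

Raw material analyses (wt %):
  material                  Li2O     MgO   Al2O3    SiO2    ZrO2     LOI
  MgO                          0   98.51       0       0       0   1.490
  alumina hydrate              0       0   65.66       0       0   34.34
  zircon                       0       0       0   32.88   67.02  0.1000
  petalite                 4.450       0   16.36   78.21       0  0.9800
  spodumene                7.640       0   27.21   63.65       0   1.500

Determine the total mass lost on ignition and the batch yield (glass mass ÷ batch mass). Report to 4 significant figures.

LOI loss = 35.06 lb; glass = 632.3 lb; yield = 94.75%

Every computation keeps full float precision in every operation. Intermediates appear rounded to 4 significant figures across the worked steps — every reported figure takes a single rounding; all derived quantities (LOI, yield, totals, the five compositions, net glass mass) are computed in exact precision from the weighed amounts at 632.3 lb of glass, as written in problem or answer.
Each material's LOI contribution:
  MgO: 25.99 × 0.01490 = 0.3873 lb
  alumina hydrate: 85.26 × 0.3434 = 29.28 lb
  zircon: 96.32 × 0.001000 = 0.09632 lb
  petalite: 308.0 × 0.009800 = 3.018 lb
  spodumene: 151.8 × 0.01500 = 2.277 lb
Total LOI = 35.06 lb
Glass = batch − LOI = 667.4 − 35.06 = 632.3 lb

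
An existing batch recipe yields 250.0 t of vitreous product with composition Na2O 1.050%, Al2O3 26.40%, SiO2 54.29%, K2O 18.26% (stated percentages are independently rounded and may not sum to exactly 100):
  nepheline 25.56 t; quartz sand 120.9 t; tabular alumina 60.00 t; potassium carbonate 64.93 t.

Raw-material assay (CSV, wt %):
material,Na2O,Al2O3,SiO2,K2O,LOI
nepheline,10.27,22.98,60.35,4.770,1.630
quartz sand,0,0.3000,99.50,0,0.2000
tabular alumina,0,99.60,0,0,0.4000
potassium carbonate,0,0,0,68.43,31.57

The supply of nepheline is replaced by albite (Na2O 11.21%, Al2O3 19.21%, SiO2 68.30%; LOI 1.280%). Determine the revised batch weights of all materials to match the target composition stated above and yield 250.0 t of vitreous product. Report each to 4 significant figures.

Revised batch per 250.0 t vitreous product:
  albite: 23.42 t
  quartz sand: 120.3 t
  tabular alumina: 61.39 t
  potassium carbonate: 66.71 t
Total batch = 271.8 t; LOI loss = 21.85 t

The intermediate values are shown (rounded to 4 significant figures) in the printout — every computation maintains full precision at each step; each reported result is rounded a single time. The derived quantities, which include net glass mass, the yield, the four compositions, totals, ignition loss, are recomputed in exact precision, exactly as printed in problem or answer, from the batch weights on 250.0 t of glass.
The oxide mass targets at 250.0 t vitreous product:
  Na2O: 1.050% × 250.0 = 2.625 t
  Al2O3: 26.40% × 250.0 = 66.00 t
  SiO2: 54.29% × 250.0 = 135.7 t
  K2O: 18.26% × 250.0 = 45.65 t
Sums-versus-targets review working from each reported weight, relative to the basis at hand (sum by sum, the targets are met modulo rounding of the values):
  Na2O: 23.42·0.1121 = 2.625 t (target 2.625 t)
  Al2O3: 23.42·0.1921 + 120.3·0.003000 + 61.39·0.9960 = 66.00 t (target 66.00 t)
  SiO2: 23.42·0.6830 + 120.3·0.9950 = 135.7 t (target 135.7 t)
  K2O: 66.71·0.6843 = 45.65 t (target 45.65 t)
Glass-mass closure: batch total minus LOI = 250.0 t (oxide target masses add up to 250.0 t; the stated basis being 250.0 t — deltas are rounding alone).
Summing the batch: Σ batch = 271.8 t; LOI loss = Σ batch·LOI = 21.85 t; yield: glass divided by total = 91.96%.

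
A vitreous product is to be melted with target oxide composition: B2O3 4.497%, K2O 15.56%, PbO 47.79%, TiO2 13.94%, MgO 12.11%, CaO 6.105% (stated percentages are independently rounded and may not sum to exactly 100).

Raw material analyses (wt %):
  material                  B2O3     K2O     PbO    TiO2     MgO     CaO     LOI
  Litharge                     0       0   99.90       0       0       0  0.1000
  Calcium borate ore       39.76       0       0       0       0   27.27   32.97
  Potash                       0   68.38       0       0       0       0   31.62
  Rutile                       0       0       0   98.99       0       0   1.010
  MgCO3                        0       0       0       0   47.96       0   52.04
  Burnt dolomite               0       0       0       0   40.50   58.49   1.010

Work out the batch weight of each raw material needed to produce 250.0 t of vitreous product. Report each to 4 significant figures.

Batch per 250.0 t vitreous product:
  Litharge: 119.6 t
  Calcium borate ore: 28.28 t
  Potash: 56.89 t
  Rutile: 35.21 t
  MgCO3: 52.22 t
  Burnt dolomite: 12.91 t
Total batch = 305.1 t; LOI loss = 55.09 t; yield = 81.94%

The intermediate values are shown (rounded to four significant figures) in the printout. Every computation holds exact precision from start to finish. A single rounding yields each reported value — derived quantities (the yield, the totals, net glass mass, the six compositions, LOI) are carried at full precision from the weighed amounts at 250.0 t of glass, as set out in the problem or the answer.
Oxide mass targets, per 250.0 t vitreous product:
  B2O3: 4.497% × 250.0 = 11.24 t
  K2O: 15.56% × 250.0 = 38.90 t
  PbO: 47.79% × 250.0 = 119.5 t
  TiO2: 13.94% × 250.0 = 34.85 t
  MgO: 12.11% × 250.0 = 30.28 t
  CaO: 6.105% × 250.0 = 15.26 t
Mass-balance tally per oxide per the reported batch figures, at the basis given (target by target, the sums agree up to rounding of the answer):
  B2O3: 28.28·0.3976 = 11.24 t (target 11.24 t)
  K2O: 56.89·0.6838 = 38.90 t (target 38.90 t)
  PbO: 119.6·0.9990 = 119.5 t (target 119.5 t)
  TiO2: 35.21·0.9899 = 34.85 t (target 34.85 t)
  MgO: 52.22·0.4796 + 12.91·0.4050 = 30.27 t (target 30.28 t)
  CaO: 28.28·0.2727 + 12.91·0.5849 = 15.26 t (target 15.26 t)
Glass-mass sanity pass: batch total minus LOI = 250.0 t (targets for the oxides total 250.0 t; with the basis standing at 250.0 t — a pure rounding effect).
Batch total: Σ batch = 305.1 t; Σ batch·LOI gives LOI loss = 55.09 t; glass ÷ batch gives a yield of 81.94%.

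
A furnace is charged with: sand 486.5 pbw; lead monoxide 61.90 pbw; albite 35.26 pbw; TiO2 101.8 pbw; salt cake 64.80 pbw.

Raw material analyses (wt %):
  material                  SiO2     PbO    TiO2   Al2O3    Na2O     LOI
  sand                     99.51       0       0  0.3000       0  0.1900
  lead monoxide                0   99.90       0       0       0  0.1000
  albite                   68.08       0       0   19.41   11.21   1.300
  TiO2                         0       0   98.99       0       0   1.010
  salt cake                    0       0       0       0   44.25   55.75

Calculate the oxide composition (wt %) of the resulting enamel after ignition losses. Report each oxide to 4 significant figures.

Glass mass = 711.7 pbw (batch 750.3 − LOI 38.60).
Composition: SiO2 71.40%, PbO 8.689%, TiO2 14.16%, Al2O3 1.167%, Na2O 4.585%

The working math carries full precision in all steps. Values along the way are displayed (rounded to four significant figures) within the worked lines; each reported number is rounded only once. All derived quantities (five oxide percentages, totals, ignition loss, net glass mass, yield) are re-derived at exact precision from the batch weights for 711.7 pbw of glass as set out in problem or answer.
Oxide-by-oxide delivered mass:
  SiO2: 486.5·0.9951 + 35.26·0.6808 = 508.1 pbw
  PbO: 61.90·0.9990 = 61.84 pbw
  TiO2: 101.8·0.9899 = 100.8 pbw
  Al2O3: 486.5·0.003000 + 35.26·0.1941 = 8.303 pbw
  Na2O: 35.26·0.1121 + 64.80·0.4425 = 32.63 pbw
LOI: 486.5·0.001900 + 61.90·0.001000 + 35.26·0.01300 + 101.8·0.01010 + 64.80·0.5575 = 38.60 pbw
batch − LOI leaves glass = 750.3 − 38.60 = 711.7 pbw (matching Σ of the oxides)
wt %: oxide over glass, times 100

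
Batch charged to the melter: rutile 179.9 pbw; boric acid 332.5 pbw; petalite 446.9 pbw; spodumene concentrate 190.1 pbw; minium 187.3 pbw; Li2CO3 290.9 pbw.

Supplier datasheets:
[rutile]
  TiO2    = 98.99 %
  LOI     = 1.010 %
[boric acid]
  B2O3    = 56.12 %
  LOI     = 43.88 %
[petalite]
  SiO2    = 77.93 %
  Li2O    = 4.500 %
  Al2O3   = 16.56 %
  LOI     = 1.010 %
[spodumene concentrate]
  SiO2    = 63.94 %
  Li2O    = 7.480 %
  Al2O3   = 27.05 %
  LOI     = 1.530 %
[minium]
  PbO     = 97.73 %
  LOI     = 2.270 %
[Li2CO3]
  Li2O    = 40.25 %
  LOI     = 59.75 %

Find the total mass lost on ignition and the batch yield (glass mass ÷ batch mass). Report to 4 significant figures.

Values along the way appear, rounded to 4 significant figures, within the worked lines; each numeric step maintains full float precision from first step to last; each reported number is rounded only once; the derived quantities are recomputed starting from the weights on 1294 pbw of glass at full float precision (yield, six oxide percentages, the totals, LOI, net glass mass) as given in the question or the answer.
LOI of each material in turn:
  rutile: 179.9 × 0.01010 = 1.817 pbw
  boric acid: 332.5 × 0.4388 = 145.9 pbw
  petalite: 446.9 × 0.01010 = 4.514 pbw
  spodumene concentrate: 190.1 × 0.01530 = 2.909 pbw
  minium: 187.3 × 0.02270 = 4.252 pbw
  Li2CO3: 290.9 × 0.5975 = 173.8 pbw
Total LOI = 333.2 pbw
Glass = batch − LOI = 1628 − 333.2 = 1294 pbw

LOI loss = 333.2 pbw; glass = 1294 pbw; yield = 79.53%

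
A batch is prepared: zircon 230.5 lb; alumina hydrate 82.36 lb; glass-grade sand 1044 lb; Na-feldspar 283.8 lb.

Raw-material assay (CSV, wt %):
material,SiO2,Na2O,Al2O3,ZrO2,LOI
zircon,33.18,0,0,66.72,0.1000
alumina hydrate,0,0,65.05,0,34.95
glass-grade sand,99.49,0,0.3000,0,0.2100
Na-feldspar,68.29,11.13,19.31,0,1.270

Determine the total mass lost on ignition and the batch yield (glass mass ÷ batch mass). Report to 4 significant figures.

LOI loss = 34.81 lb; glass = 1606 lb; yield = 97.88%

Intermediates are printed rounded to 4 significant figures in the working; all internal work maintains exact precision from first step to last — each reported figure undergoes a single rounding — derived quantities are rebuilt in exact precision (yield, totals, LOI, glass mass, four oxide percentages) using the weight values on 1606 lb of glass, as quoted within the problem or the answer.
LOI of each material in turn:
  zircon: 230.5 × 0.001000 = 0.2305 lb
  alumina hydrate: 82.36 × 0.3495 = 28.78 lb
  glass-grade sand: 1044 × 0.002100 = 2.192 lb
  Na-feldspar: 283.8 × 0.01270 = 3.604 lb
Total LOI = 34.81 lb
Glass = batch − LOI = 1641 − 34.81 = 1606 lb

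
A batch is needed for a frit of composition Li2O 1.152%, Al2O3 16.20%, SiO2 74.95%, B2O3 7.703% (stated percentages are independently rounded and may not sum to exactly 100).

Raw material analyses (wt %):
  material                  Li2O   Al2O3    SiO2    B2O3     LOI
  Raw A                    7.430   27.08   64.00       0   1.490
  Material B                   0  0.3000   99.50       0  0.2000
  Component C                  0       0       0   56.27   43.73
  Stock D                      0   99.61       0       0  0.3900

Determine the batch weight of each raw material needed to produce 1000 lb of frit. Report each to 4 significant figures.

Batch per 1000 lb frit:
  Raw A: 155.0 lb
  Material B: 653.5 lb
  Component C: 136.9 lb
  Stock D: 118.5 lb
Total batch = 1064 lb; LOI loss = 63.95 lb; yield = 93.99%

Mid-chain values are displayed (rounded to four significant digits) within the worked lines; all internal work carries full float precision all the way through. A single rounding yields every reported result; all derived quantities, which include totals, LOI, yield, glass mass, four oxide percentages, are carried at exact precision, exactly as shown in the question or the answer, from the batch weights for 1000 lb of glass.
The oxide mass targets at 1000 lb frit:
  Li2O: 1.152% × 1000 = 11.52 lb
  Al2O3: 16.20% × 1000 = 162.0 lb
  SiO2: 74.95% × 1000 = 749.5 lb
  B2O3: 7.703% × 1000 = 77.03 lb
Verifying the oxide balance working from each reported weight, under the basis named above (every target is met by its sum modulo rounding of the values):
  Li2O: 155.0·0.07430 = 11.52 lb (target 11.52 lb)
  Al2O3: 155.0·0.2708 + 653.5·0.003000 + 118.5·0.9961 = 162.0 lb (target 162.0 lb)
  SiO2: 155.0·0.6400 + 653.5·0.9950 = 749.4 lb (target 749.5 lb)
  B2O3: 136.9·0.5627 = 77.03 lb (target 77.03 lb)
Glass-mass bookkeeping: the batch minus its LOI: 1000 lb (per-oxide target masses sum to 1000 lb; the stated basis being 1000 lb — rounding explains the deltas).
Whole-batch sum: Σ batch = 1064 lb; LOI loss = Σ batch·LOI = 63.95 lb; yield: glass divided by total = 93.99%.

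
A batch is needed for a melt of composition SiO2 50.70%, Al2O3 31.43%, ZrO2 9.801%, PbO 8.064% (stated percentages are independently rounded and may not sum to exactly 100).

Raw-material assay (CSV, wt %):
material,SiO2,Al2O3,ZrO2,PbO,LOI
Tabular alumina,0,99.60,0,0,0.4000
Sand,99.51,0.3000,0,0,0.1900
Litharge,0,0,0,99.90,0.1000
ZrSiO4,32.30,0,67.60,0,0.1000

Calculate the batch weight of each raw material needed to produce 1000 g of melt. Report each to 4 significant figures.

Full float precision is kept in every operation. The intermediate values are printed (rounded to 4 significant figures) in the printout; each reported value receives exactly one rounding; the derived quantities are carried in full precision (yield, totals, glass mass, LOI, four oxide percentages) using the weight values for 1000 g of glass precisely as stated by question or answer.
The oxide mass targets at 1000 g melt:
  SiO2: 50.70% × 1000 = 507.0 g
  Al2O3: 31.43% × 1000 = 314.3 g
  ZrO2: 9.801% × 1000 = 98.01 g
  PbO: 8.064% × 1000 = 80.64 g
Oxide-by-oxide audit working from each reported weight, per the basis as stated (delivered sums recover each target within answer rounding):
  SiO2: 462.4·0.9951 + 145.0·0.3230 = 507.0 g (target 507.0 g)
  Al2O3: 314.2·0.9960 + 462.4·0.003000 = 314.3 g (target 314.3 g)
  ZrO2: 145.0·0.6760 = 98.02 g (target 98.01 g)
  PbO: 80.72·0.9990 = 80.64 g (target 80.64 g)
The glass-mass cross-check: net batch after ignition = 1000 g (targets for the oxides total 1000 g; the stated basis being 1000 g — a pure rounding effect).
Batch total: Σ batch = 1002 g; ignition loss, Σ(batch × LOI) = 2.361 g; the yield ratio, glass ÷ batch: 99.76%.

Batch per 1000 g melt:
  Tabular alumina: 314.2 g
  Sand: 462.4 g
  Litharge: 80.72 g
  ZrSiO4: 145.0 g
Total batch = 1002 g; LOI loss = 2.361 g; yield = 99.76%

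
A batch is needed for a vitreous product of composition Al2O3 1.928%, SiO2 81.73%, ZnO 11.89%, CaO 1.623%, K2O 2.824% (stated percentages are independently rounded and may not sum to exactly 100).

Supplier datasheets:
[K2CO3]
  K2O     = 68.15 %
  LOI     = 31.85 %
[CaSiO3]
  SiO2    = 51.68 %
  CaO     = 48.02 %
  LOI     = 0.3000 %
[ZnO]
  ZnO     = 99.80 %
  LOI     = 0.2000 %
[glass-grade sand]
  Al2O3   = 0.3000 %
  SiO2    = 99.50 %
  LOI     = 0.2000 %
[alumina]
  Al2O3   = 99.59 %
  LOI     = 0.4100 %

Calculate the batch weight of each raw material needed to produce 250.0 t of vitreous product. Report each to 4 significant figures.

Batch per 250.0 t vitreous product:
  K2CO3: 10.36 t
  CaSiO3: 8.450 t
  ZnO: 29.78 t
  glass-grade sand: 201.0 t
  alumina: 4.234 t
Total batch = 253.8 t; LOI loss = 3.804 t; yield = 98.50%

Full float precision is kept through every step. Working values appear (rounded to 4 significant digits) between the steps; a single rounding yields every reported result; all derived quantities (yield, ignition loss, the five compositions, net glass mass, totals) are re-derived in full precision from the batch weights at 250.0 t of glass, as written in either problem or answer.
Per-oxide target masses for 250.0 t vitreous product:
  Al2O3: 1.928% × 250.0 = 4.820 t
  SiO2: 81.73% × 250.0 = 204.3 t
  ZnO: 11.89% × 250.0 = 29.72 t
  CaO: 1.623% × 250.0 = 4.058 t
  K2O: 2.824% × 250.0 = 7.060 t
Per-oxide balance check from the weights as reported, for the quoted basis mass (each sum matches its target mass given rounding of the digits):
  Al2O3: 201.0·0.003000 + 4.234·0.9959 = 4.820 t (target 4.820 t)
  SiO2: 8.450·0.5168 + 201.0·0.9950 = 204.4 t (target 204.3 t)
  ZnO: 29.78·0.9980 = 29.72 t (target 29.72 t)
  CaO: 8.450·0.4802 = 4.058 t (target 4.058 t)
  K2O: 10.36·0.6815 = 7.060 t (target 7.060 t)
Auditing the glass mass value: total charge less LOI = 250.0 t (per-oxide target masses sum to 250.0 t; against the stated basis, 250.0 t — a pure rounding effect).
Summing the batch: Σ batch = 253.8 t; ignition loss, Σ(batch × LOI) = 3.804 t; the yield ratio, glass ÷ batch: 98.50%.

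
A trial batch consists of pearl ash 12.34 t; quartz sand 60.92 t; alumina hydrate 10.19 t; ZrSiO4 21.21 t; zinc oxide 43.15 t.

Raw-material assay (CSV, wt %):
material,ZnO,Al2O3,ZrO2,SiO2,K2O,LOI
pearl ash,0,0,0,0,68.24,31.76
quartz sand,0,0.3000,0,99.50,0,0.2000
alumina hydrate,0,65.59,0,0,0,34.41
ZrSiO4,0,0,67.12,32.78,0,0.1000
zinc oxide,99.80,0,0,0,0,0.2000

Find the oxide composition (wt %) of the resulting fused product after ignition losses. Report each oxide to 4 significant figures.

Glass mass = 140.2 t (batch 147.8 − LOI 7.655).
Composition: ZnO 30.73%, Al2O3 4.899%, ZrO2 10.16%, SiO2 48.21%, K2O 6.008%

Values along the way are printed, with 4-significant-figure rounding, when written out; each numeric step runs at exact precision at all times — each reported figure includes exactly one rounding. Derived quantities are re-derived at full precision (totals, yield, LOI, glass mass, five oxide percentages) starting from the weights on 140.2 t of glass, as they appear in question or answer.
Delivered oxide masses:
  ZnO: 43.15·0.9980 = 43.06 t
  Al2O3: 60.92·0.003000 + 10.19·0.6559 = 6.866 t
  ZrO2: 21.21·0.6712 = 14.24 t
  SiO2: 60.92·0.9950 + 21.21·0.3278 = 67.57 t
  K2O: 12.34·0.6824 = 8.421 t
LOI: 12.34·0.3176 + 60.92·0.002000 + 10.19·0.3441 + 21.21·0.001000 + 43.15·0.002000 = 7.655 t
Glass mass = batch − LOI = 147.8 − 7.655 = 140.2 t (matching Σ of the oxides)
oxide / glass × 100 gives the wt %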